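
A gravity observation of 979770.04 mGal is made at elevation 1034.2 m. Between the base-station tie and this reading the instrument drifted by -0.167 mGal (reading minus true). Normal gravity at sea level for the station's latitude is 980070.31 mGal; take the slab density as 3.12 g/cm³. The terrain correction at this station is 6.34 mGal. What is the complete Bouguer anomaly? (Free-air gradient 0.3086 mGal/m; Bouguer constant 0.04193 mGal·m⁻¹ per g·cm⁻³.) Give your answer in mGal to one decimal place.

-109.9

Drift-corrected reading = 979770.04 − (-0.167) = 979770.207 mGal
Free-air correction = 0.3086 × 1034.2 = 319.15 mGal
Free-air anomaly = 979770.207 − 980070.31 + (319.15) = 19.047 mGal
Bouguer slab correction = 0.04193 × 3.12 × 1034.2 = 135.30 mGal
Simple Bouguer anomaly = 19.047 − (135.30) = -116.253 mGal
Complete Bouguer anomaly = -116.253 + 6.34 = -109.913 mGal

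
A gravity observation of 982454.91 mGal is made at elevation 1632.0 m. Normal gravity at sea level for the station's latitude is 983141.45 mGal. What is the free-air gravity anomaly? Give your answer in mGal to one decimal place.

-182.9

Free-air correction = 0.3086 × 1632.0 = 503.64 mGal
Free-air anomaly = 982454.91 − 983141.45 + (503.64) = -182.90 mGal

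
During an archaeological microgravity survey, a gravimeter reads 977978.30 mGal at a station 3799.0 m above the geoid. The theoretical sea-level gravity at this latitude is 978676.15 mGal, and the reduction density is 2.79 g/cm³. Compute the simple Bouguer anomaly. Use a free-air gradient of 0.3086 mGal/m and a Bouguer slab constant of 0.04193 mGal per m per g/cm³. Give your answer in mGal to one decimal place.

30.1

Free-air correction = 0.3086 × 3799.0 = 1172.37 mGal
Free-air anomaly = 977978.30 − 978676.15 + (1172.37) = 474.52 mGal
Bouguer slab correction = 0.04193 × 2.79 × 3799.0 = 444.42 mGal
Simple Bouguer anomaly = 474.52 − (444.42) = 30.10 mGal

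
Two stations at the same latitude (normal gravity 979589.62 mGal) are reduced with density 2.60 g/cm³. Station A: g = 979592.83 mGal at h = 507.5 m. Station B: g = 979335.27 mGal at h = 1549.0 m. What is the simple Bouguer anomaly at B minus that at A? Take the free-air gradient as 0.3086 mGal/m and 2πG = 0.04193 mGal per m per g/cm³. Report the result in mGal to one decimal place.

Δg_SB(A) = 979592.83 − 979589.62 + 0.3086×507.5 − 0.04193×2.60×507.5 = 104.50 mGal
Δg_SB(B) = 979335.27 − 979589.62 + 0.3086×1549.0 − 0.04193×2.60×1549.0 = 54.80 mGal
Difference = 54.80 − (104.50) = -49.70 mGal

-49.7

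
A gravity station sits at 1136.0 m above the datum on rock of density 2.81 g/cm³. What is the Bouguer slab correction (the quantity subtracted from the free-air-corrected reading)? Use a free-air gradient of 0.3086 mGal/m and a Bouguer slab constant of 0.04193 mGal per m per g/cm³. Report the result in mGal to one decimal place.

133.8

Bouguer slab correction = 0.04193 × 2.81 × 1136.0 = 133.8 mGal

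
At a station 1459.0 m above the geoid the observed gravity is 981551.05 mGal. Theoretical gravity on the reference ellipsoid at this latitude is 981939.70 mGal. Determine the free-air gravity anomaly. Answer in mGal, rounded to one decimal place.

61.6

Free-air correction = 0.3086 × 1459.0 = 450.25 mGal
Free-air anomaly = 981551.05 − 981939.70 + (450.25) = 61.60 mGal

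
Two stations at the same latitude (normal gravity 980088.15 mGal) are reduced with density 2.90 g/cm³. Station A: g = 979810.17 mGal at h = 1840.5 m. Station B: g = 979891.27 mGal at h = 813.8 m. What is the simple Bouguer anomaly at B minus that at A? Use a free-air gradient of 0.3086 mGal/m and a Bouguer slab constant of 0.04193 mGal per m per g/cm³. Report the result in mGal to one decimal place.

-110.9

Δg_SB(A) = 979810.17 − 980088.15 + 0.3086×1840.5 − 0.04193×2.90×1840.5 = 66.20 mGal
Δg_SB(B) = 979891.27 − 980088.15 + 0.3086×813.8 − 0.04193×2.90×813.8 = -44.70 mGal
Difference = -44.70 − (66.20) = -110.90 mGal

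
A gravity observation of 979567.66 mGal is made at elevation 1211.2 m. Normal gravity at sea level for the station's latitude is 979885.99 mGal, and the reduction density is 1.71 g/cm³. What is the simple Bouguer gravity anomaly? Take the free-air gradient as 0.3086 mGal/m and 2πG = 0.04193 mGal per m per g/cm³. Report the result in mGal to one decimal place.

-31.4

Free-air correction = 0.3086 × 1211.2 = 373.78 mGal
Free-air anomaly = 979567.66 − 979885.99 + (373.78) = 55.45 mGal
Bouguer slab correction = 0.04193 × 1.71 × 1211.2 = 86.84 mGal
Simple Bouguer anomaly = 55.45 − (86.84) = -31.39 mGal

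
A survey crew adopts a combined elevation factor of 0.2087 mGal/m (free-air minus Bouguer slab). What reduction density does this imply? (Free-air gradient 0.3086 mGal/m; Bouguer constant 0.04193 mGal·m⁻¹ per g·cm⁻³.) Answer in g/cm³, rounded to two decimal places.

0.2087 = 0.3086 − 0.04193 × ρ
ρ = (0.3086 − 0.2087) / 0.04193 = 2.38 g/cm³

2.38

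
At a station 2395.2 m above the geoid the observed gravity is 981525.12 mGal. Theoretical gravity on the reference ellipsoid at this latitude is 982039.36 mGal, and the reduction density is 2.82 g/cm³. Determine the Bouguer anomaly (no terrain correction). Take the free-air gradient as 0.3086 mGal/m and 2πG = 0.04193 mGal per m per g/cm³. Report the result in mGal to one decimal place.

Free-air correction = 0.3086 × 2395.2 = 739.16 mGal
Free-air anomaly = 981525.12 − 982039.36 + (739.16) = 224.92 mGal
Bouguer slab correction = 0.04193 × 2.82 × 2395.2 = 283.21 mGal
Simple Bouguer anomaly = 224.92 − (283.21) = -58.29 mGal

-58.3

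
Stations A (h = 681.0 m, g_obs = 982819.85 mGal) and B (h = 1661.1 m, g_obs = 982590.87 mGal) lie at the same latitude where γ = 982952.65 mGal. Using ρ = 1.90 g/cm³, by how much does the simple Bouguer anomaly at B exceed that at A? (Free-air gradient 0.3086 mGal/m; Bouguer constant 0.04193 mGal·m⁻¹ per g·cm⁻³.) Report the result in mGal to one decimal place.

Δg_SB(A) = 982819.85 − 982952.65 + 0.3086×681.0 − 0.04193×1.90×681.0 = 23.10 mGal
Δg_SB(B) = 982590.87 − 982952.65 + 0.3086×1661.1 − 0.04193×1.90×1661.1 = 18.50 mGal
Difference = 18.50 − (23.10) = -4.60 mGal

-4.6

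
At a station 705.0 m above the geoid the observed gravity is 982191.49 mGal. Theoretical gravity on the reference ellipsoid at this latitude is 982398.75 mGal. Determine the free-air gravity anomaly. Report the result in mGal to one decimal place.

10.3

Free-air correction = 0.3086 × 705.0 = 217.56 mGal
Free-air anomaly = 982191.49 − 982398.75 + (217.56) = 10.30 mGal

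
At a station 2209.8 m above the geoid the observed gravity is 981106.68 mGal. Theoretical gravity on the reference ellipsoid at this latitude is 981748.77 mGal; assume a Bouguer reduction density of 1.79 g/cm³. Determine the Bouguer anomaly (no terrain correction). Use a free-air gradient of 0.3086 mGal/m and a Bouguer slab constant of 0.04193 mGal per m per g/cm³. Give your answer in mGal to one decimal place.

Free-air correction = 0.3086 × 2209.8 = 681.94 mGal
Free-air anomaly = 981106.68 − 981748.77 + (681.94) = 39.85 mGal
Bouguer slab correction = 0.04193 × 1.79 × 2209.8 = 165.86 mGal
Simple Bouguer anomaly = 39.85 − (165.86) = -126.01 mGal

-126.0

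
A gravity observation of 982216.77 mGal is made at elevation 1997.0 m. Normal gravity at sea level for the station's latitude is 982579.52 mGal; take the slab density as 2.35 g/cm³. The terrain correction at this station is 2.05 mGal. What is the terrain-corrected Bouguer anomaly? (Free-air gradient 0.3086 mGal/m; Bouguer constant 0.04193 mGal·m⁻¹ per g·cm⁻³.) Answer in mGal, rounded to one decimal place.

Free-air correction = 0.3086 × 1997.0 = 616.27 mGal
Free-air anomaly = 982216.77 − 982579.52 + (616.27) = 253.52 mGal
Bouguer slab correction = 0.04193 × 2.35 × 1997.0 = 196.78 mGal
Simple Bouguer anomaly = 253.52 − (196.78) = 56.74 mGal
Complete Bouguer anomaly = 56.74 + 2.05 = 58.79 mGal

58.8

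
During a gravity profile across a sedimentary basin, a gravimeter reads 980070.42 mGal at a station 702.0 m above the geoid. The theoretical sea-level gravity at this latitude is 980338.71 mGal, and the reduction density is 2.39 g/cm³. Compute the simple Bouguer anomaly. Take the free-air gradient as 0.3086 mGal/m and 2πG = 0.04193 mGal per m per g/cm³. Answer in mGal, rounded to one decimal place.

Free-air correction = 0.3086 × 702.0 = 216.64 mGal
Free-air anomaly = 980070.42 − 980338.71 + (216.64) = -51.65 mGal
Bouguer slab correction = 0.04193 × 2.39 × 702.0 = 70.35 mGal
Simple Bouguer anomaly = -51.65 − (70.35) = -122.00 mGal

-122.0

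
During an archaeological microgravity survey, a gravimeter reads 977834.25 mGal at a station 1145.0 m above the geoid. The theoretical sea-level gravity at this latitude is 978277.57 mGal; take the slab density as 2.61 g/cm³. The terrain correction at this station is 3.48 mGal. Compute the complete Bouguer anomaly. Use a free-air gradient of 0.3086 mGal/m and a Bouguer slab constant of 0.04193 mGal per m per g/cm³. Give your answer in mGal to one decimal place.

-211.8

Free-air correction = 0.3086 × 1145.0 = 353.35 mGal
Free-air anomaly = 977834.25 − 978277.57 + (353.35) = -89.97 mGal
Bouguer slab correction = 0.04193 × 2.61 × 1145.0 = 125.31 mGal
Simple Bouguer anomaly = -89.97 − (125.31) = -215.28 mGal
Complete Bouguer anomaly = -215.28 + 3.48 = -211.80 mGal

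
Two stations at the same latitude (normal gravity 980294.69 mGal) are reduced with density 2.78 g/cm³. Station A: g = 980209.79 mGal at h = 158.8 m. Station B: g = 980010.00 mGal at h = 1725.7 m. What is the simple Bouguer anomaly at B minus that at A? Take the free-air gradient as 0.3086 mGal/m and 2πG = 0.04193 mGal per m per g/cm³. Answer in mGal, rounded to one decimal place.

101.1

Δg_SB(A) = 980209.79 − 980294.69 + 0.3086×158.8 − 0.04193×2.78×158.8 = -54.40 mGal
Δg_SB(B) = 980010.00 − 980294.69 + 0.3086×1725.7 − 0.04193×2.78×1725.7 = 46.70 mGal
Difference = 46.70 − (-54.40) = 101.10 mGal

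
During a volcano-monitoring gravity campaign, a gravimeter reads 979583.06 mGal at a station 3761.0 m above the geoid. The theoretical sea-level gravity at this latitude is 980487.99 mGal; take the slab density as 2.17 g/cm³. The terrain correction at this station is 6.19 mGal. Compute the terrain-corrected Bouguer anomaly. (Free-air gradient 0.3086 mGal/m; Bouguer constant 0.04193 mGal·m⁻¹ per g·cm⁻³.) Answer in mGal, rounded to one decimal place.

Free-air correction = 0.3086 × 3761.0 = 1160.64 mGal
Free-air anomaly = 979583.06 − 980487.99 + (1160.64) = 255.71 mGal
Bouguer slab correction = 0.04193 × 2.17 × 3761.0 = 342.21 mGal
Simple Bouguer anomaly = 255.71 − (342.21) = -86.50 mGal
Complete Bouguer anomaly = -86.50 + 6.19 = -80.31 mGal

-80.3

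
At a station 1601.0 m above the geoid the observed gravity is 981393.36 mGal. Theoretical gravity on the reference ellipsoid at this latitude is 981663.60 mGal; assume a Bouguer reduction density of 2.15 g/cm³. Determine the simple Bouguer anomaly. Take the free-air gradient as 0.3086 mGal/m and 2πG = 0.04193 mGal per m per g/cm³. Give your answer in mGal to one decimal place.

Free-air correction = 0.3086 × 1601.0 = 494.07 mGal
Free-air anomaly = 981393.36 − 981663.60 + (494.07) = 223.83 mGal
Bouguer slab correction = 0.04193 × 2.15 × 1601.0 = 144.33 mGal
Simple Bouguer anomaly = 223.83 − (144.33) = 79.50 mGal

79.5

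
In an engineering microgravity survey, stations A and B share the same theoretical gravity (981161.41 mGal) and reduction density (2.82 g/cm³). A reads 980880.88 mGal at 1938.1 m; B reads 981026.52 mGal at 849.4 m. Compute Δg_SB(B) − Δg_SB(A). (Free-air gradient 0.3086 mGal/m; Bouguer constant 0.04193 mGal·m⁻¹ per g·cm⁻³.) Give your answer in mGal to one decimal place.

Δg_SB(A) = 980880.88 − 981161.41 + 0.3086×1938.1 − 0.04193×2.82×1938.1 = 88.40 mGal
Δg_SB(B) = 981026.52 − 981161.41 + 0.3086×849.4 − 0.04193×2.82×849.4 = 26.80 mGal
Difference = 26.80 − (88.40) = -61.60 mGal

-61.6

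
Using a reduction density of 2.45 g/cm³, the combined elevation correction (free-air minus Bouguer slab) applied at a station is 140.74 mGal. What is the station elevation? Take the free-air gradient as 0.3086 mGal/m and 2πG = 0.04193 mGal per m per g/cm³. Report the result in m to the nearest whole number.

684

Combined gradient = 0.3086 − 0.04193 × 2.45 = 0.2058715 mGal/m
h = 140.74 / 0.2058715 = 683.63 m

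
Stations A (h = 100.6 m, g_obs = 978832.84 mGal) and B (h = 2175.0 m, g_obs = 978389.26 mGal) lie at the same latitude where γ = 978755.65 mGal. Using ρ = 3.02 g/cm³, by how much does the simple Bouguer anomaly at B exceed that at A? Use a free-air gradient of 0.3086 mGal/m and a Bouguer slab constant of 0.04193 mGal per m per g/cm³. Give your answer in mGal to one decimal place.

Δg_SB(A) = 978832.84 − 978755.65 + 0.3086×100.6 − 0.04193×3.02×100.6 = 95.50 mGal
Δg_SB(B) = 978389.26 − 978755.65 + 0.3086×2175.0 − 0.04193×3.02×2175.0 = 29.40 mGal
Difference = 29.40 − (95.50) = -66.10 mGal

-66.1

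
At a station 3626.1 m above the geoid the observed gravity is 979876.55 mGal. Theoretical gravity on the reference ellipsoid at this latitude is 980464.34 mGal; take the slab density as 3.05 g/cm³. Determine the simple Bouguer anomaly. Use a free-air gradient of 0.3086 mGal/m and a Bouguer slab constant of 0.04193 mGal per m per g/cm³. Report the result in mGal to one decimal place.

67.5

Free-air correction = 0.3086 × 3626.1 = 1119.01 mGal
Free-air anomaly = 979876.55 − 980464.34 + (1119.01) = 531.22 mGal
Bouguer slab correction = 0.04193 × 3.05 × 3626.1 = 463.73 mGal
Simple Bouguer anomaly = 531.22 − (463.73) = 67.49 mGal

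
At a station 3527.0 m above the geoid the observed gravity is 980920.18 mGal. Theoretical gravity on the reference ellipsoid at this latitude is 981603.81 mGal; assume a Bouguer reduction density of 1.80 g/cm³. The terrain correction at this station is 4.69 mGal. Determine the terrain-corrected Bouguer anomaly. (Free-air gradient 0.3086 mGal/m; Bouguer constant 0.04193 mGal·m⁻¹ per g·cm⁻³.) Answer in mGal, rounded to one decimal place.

143.3

Free-air correction = 0.3086 × 3527.0 = 1088.43 mGal
Free-air anomaly = 980920.18 − 981603.81 + (1088.43) = 404.80 mGal
Bouguer slab correction = 0.04193 × 1.80 × 3527.0 = 266.20 mGal
Simple Bouguer anomaly = 404.80 − (266.20) = 138.60 mGal
Complete Bouguer anomaly = 138.60 + 4.69 = 143.29 mGal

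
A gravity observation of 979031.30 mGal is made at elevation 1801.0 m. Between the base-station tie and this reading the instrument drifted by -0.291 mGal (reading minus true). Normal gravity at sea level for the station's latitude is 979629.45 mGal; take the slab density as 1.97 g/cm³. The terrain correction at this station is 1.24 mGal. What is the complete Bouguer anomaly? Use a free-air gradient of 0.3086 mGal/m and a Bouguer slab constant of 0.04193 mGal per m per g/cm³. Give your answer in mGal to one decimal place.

Drift-corrected reading = 979031.30 − (-0.291) = 979031.591 mGal
Free-air correction = 0.3086 × 1801.0 = 555.79 mGal
Free-air anomaly = 979031.591 − 979629.45 + (555.79) = -42.069 mGal
Bouguer slab correction = 0.04193 × 1.97 × 1801.0 = 148.77 mGal
Simple Bouguer anomaly = -42.069 − (148.77) = -190.839 mGal
Complete Bouguer anomaly = -190.839 + 1.24 = -189.599 mGal

-189.6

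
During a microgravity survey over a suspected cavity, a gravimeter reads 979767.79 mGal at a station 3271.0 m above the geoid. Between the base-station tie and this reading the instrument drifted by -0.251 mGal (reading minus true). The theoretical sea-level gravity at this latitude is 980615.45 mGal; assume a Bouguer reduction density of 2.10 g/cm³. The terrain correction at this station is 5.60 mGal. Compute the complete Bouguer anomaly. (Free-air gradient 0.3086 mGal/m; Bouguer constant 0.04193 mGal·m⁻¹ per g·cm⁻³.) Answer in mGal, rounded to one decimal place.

-120.4

Drift-corrected reading = 979767.79 − (-0.251) = 979768.041 mGal
Free-air correction = 0.3086 × 3271.0 = 1009.43 mGal
Free-air anomaly = 979768.041 − 980615.45 + (1009.43) = 162.021 mGal
Bouguer slab correction = 0.04193 × 2.10 × 3271.0 = 288.02 mGal
Simple Bouguer anomaly = 162.021 − (288.02) = -125.999 mGal
Complete Bouguer anomaly = -125.999 + 5.60 = -120.399 mGal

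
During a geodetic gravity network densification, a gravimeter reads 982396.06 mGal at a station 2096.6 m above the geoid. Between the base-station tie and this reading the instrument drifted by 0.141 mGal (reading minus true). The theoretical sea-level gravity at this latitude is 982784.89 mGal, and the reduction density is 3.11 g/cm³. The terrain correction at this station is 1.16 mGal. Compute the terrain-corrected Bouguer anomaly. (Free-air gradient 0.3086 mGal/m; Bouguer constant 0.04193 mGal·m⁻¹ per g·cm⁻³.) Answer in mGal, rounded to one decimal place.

Drift-corrected reading = 982396.06 − (0.141) = 982395.919 mGal
Free-air correction = 0.3086 × 2096.6 = 647.01 mGal
Free-air anomaly = 982395.919 − 982784.89 + (647.01) = 258.039 mGal
Bouguer slab correction = 0.04193 × 3.11 × 2096.6 = 273.40 mGal
Simple Bouguer anomaly = 258.039 − (273.40) = -15.361 mGal
Complete Bouguer anomaly = -15.361 + 1.16 = -14.201 mGal

-14.2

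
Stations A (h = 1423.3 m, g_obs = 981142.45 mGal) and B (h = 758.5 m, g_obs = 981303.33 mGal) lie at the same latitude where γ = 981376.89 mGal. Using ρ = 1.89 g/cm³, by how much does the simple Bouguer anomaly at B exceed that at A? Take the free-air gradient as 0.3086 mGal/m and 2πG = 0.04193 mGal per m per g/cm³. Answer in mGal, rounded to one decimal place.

8.4

Δg_SB(A) = 981142.45 − 981376.89 + 0.3086×1423.3 − 0.04193×1.89×1423.3 = 92.00 mGal
Δg_SB(B) = 981303.33 − 981376.89 + 0.3086×758.5 − 0.04193×1.89×758.5 = 100.40 mGal
Difference = 100.40 − (92.00) = 8.40 mGal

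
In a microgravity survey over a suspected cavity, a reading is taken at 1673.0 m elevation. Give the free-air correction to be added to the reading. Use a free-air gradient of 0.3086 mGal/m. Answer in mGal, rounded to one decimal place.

Free-air correction = 0.3086 × 1673.0 = 516.3 mGal

516.3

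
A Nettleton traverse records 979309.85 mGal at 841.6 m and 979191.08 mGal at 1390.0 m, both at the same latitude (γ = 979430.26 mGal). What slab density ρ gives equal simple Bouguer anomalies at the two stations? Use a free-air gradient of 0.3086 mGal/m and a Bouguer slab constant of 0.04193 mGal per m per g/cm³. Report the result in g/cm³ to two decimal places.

2.19

Δg_obs = 979191.08 − 979309.85 = -118.77 mGal over Δh = 1390.0 − 841.6 = 548.4 m
Equal Bouguer anomalies ⇒ Δg_obs + (0.3086 − 0.04193ρ)·Δh = 0
0.3086 − 0.04193ρ = −Δg_obs/Δh = 0.21658
ρ = (0.3086 − 0.21658) / 0.04193 = 2.19 g/cm³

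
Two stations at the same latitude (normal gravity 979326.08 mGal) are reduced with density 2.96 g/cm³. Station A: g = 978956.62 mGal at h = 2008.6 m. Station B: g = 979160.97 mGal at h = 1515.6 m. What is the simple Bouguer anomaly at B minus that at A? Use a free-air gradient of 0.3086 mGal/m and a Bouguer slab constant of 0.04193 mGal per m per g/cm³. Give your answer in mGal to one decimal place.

Δg_SB(A) = 978956.62 − 979326.08 + 0.3086×2008.6 − 0.04193×2.96×2008.6 = 1.10 mGal
Δg_SB(B) = 979160.97 − 979326.08 + 0.3086×1515.6 − 0.04193×2.96×1515.6 = 114.50 mGal
Difference = 114.50 − (1.10) = 113.40 mGal

113.4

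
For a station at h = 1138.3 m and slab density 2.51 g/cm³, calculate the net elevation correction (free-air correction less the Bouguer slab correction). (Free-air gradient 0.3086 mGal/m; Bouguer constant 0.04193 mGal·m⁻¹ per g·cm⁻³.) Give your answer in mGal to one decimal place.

231.5

Combined gradient = 0.3086 − 0.04193 × 2.51 = 0.2033557 mGal/m
Combined elevation correction = 0.2033557 × 1138.3 = 231.5 mGal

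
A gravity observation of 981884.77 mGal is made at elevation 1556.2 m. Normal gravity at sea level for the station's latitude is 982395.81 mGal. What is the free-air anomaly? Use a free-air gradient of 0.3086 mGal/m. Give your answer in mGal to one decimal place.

-30.8

Free-air correction = 0.3086 × 1556.2 = 480.24 mGal
Free-air anomaly = 981884.77 − 982395.81 + (480.24) = -30.80 mGal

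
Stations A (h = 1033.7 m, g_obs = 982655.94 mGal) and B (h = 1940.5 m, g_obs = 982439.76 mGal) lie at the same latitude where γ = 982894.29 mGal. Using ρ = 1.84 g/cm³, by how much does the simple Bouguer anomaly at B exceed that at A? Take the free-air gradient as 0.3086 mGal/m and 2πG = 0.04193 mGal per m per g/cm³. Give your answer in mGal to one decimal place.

Δg_SB(A) = 982655.94 − 982894.29 + 0.3086×1033.7 − 0.04193×1.84×1033.7 = 0.90 mGal
Δg_SB(B) = 982439.76 − 982894.29 + 0.3086×1940.5 − 0.04193×1.84×1940.5 = -5.40 mGal
Difference = -5.40 − (0.90) = -6.30 mGal

-6.3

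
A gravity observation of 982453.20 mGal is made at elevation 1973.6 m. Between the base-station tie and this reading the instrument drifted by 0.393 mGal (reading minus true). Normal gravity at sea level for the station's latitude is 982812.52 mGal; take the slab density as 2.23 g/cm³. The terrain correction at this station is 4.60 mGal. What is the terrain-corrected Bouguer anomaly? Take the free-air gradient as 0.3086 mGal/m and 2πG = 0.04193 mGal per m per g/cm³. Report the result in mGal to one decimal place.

Drift-corrected reading = 982453.20 − (0.393) = 982452.807 mGal
Free-air correction = 0.3086 × 1973.6 = 609.05 mGal
Free-air anomaly = 982452.807 − 982812.52 + (609.05) = 249.337 mGal
Bouguer slab correction = 0.04193 × 2.23 × 1973.6 = 184.54 mGal
Simple Bouguer anomaly = 249.337 − (184.54) = 64.797 mGal
Complete Bouguer anomaly = 64.797 + 4.60 = 69.397 mGal

69.4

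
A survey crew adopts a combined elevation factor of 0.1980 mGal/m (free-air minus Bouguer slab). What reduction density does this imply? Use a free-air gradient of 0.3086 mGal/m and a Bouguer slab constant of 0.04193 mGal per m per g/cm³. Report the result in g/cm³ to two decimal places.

2.64

0.1980 = 0.3086 − 0.04193 × ρ
ρ = (0.3086 − 0.1980) / 0.04193 = 2.64 g/cm³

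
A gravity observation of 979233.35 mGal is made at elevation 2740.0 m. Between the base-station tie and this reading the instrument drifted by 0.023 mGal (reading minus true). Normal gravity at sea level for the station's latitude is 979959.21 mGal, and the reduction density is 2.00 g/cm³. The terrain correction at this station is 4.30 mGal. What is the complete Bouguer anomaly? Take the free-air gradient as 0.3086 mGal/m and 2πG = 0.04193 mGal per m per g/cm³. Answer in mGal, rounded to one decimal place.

-105.8

Drift-corrected reading = 979233.35 − (0.023) = 979233.327 mGal
Free-air correction = 0.3086 × 2740.0 = 845.56 mGal
Free-air anomaly = 979233.327 − 979959.21 + (845.56) = 119.677 mGal
Bouguer slab correction = 0.04193 × 2.00 × 2740.0 = 229.78 mGal
Simple Bouguer anomaly = 119.677 − (229.78) = -110.103 mGal
Complete Bouguer anomaly = -110.103 + 4.30 = -105.803 mGal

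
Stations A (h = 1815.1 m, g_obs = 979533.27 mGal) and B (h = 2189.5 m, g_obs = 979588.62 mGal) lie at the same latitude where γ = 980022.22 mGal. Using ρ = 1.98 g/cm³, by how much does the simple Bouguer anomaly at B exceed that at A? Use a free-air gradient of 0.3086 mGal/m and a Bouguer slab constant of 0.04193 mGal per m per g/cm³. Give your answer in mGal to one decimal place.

Δg_SB(A) = 979533.27 − 980022.22 + 0.3086×1815.1 − 0.04193×1.98×1815.1 = -79.50 mGal
Δg_SB(B) = 979588.62 − 980022.22 + 0.3086×2189.5 − 0.04193×1.98×2189.5 = 60.30 mGal
Difference = 60.30 − (-79.50) = 139.80 mGal

139.8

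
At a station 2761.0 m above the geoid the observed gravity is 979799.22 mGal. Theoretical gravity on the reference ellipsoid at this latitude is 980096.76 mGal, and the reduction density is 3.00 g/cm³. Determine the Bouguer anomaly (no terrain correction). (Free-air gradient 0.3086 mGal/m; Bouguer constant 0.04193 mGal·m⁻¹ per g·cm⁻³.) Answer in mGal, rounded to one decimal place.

Free-air correction = 0.3086 × 2761.0 = 852.04 mGal
Free-air anomaly = 979799.22 − 980096.76 + (852.04) = 554.50 mGal
Bouguer slab correction = 0.04193 × 3.00 × 2761.0 = 347.31 mGal
Simple Bouguer anomaly = 554.50 − (347.31) = 207.19 mGal

207.2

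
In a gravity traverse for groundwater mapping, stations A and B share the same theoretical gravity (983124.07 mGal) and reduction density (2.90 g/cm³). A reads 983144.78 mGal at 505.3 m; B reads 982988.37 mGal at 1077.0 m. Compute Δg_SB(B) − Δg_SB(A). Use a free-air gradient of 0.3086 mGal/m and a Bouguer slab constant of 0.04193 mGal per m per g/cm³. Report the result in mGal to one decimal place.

-49.5

Δg_SB(A) = 983144.78 − 983124.07 + 0.3086×505.3 − 0.04193×2.90×505.3 = 115.20 mGal
Δg_SB(B) = 982988.37 − 983124.07 + 0.3086×1077.0 − 0.04193×2.90×1077.0 = 65.70 mGal
Difference = 65.70 − (115.20) = -49.50 mGal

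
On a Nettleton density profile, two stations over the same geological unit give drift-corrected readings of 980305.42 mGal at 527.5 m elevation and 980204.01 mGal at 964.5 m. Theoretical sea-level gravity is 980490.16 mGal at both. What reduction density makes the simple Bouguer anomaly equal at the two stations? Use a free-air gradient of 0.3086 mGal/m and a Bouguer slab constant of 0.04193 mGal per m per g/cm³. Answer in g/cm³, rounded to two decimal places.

1.83

Δg_obs = 980204.01 − 980305.42 = -101.41 mGal over Δh = 964.5 − 527.5 = 437.0 m
Equal Bouguer anomalies ⇒ Δg_obs + (0.3086 − 0.04193ρ)·Δh = 0
0.3086 − 0.04193ρ = −Δg_obs/Δh = 0.23206
ρ = (0.3086 − 0.23206) / 0.04193 = 1.83 g/cm³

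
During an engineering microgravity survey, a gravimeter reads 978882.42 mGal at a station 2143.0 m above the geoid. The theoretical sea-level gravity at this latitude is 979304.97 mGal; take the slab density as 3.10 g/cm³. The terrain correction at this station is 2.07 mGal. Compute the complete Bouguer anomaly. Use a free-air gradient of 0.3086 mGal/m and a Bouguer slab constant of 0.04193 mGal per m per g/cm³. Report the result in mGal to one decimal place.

Free-air correction = 0.3086 × 2143.0 = 661.33 mGal
Free-air anomaly = 978882.42 − 979304.97 + (661.33) = 238.78 mGal
Bouguer slab correction = 0.04193 × 3.10 × 2143.0 = 278.55 mGal
Simple Bouguer anomaly = 238.78 − (278.55) = -39.77 mGal
Complete Bouguer anomaly = -39.77 + 2.07 = -37.70 mGal

-37.7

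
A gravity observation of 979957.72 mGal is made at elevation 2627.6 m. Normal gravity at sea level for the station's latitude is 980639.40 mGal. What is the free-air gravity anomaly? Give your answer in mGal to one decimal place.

Free-air correction = 0.3086 × 2627.6 = 810.88 mGal
Free-air anomaly = 979957.72 − 980639.40 + (810.88) = 129.20 mGal

129.2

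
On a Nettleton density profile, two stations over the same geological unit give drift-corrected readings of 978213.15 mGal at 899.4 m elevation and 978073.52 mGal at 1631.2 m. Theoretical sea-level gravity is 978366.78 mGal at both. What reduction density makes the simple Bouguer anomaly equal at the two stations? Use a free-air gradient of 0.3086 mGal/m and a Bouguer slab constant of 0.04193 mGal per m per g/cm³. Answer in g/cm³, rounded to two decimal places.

2.81

Δg_obs = 978073.52 − 978213.15 = -139.63 mGal over Δh = 1631.2 − 899.4 = 731.8 m
Equal Bouguer anomalies ⇒ Δg_obs + (0.3086 − 0.04193ρ)·Δh = 0
0.3086 − 0.04193ρ = −Δg_obs/Δh = 0.19080
ρ = (0.3086 − 0.19080) / 0.04193 = 2.81 g/cm³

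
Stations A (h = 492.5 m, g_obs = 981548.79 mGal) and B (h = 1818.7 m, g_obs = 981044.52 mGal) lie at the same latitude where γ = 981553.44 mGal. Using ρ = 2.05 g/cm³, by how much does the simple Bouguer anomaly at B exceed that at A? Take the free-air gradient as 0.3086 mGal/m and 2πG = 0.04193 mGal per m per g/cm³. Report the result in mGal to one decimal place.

-209.0

Δg_SB(A) = 981548.79 − 981553.44 + 0.3086×492.5 − 0.04193×2.05×492.5 = 105.00 mGal
Δg_SB(B) = 981044.52 − 981553.44 + 0.3086×1818.7 − 0.04193×2.05×1818.7 = -104.00 mGal
Difference = -104.00 − (105.00) = -209.00 mGal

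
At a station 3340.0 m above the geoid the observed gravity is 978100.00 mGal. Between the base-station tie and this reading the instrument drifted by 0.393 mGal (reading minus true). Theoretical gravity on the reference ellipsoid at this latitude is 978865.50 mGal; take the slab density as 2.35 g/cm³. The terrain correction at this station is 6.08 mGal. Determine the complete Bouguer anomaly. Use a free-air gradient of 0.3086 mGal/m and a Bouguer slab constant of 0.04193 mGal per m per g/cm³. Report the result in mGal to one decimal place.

-58.2

Drift-corrected reading = 978100.00 − (0.393) = 978099.607 mGal
Free-air correction = 0.3086 × 3340.0 = 1030.72 mGal
Free-air anomaly = 978099.607 − 978865.50 + (1030.72) = 264.827 mGal
Bouguer slab correction = 0.04193 × 2.35 × 3340.0 = 329.11 mGal
Simple Bouguer anomaly = 264.827 − (329.11) = -64.283 mGal
Complete Bouguer anomaly = -64.283 + 6.08 = -58.203 mGal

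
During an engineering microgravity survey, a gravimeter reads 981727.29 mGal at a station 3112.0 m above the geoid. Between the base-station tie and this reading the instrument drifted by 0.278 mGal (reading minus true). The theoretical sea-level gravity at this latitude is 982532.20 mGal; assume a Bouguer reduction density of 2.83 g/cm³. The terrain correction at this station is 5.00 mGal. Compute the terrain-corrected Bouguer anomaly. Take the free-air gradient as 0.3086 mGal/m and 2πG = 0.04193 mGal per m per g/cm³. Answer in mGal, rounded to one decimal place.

-209.1

Drift-corrected reading = 981727.29 − (0.278) = 981727.012 mGal
Free-air correction = 0.3086 × 3112.0 = 960.36 mGal
Free-air anomaly = 981727.012 − 982532.20 + (960.36) = 155.172 mGal
Bouguer slab correction = 0.04193 × 2.83 × 3112.0 = 369.28 mGal
Simple Bouguer anomaly = 155.172 − (369.28) = -214.108 mGal
Complete Bouguer anomaly = -214.108 + 5.00 = -209.108 mGal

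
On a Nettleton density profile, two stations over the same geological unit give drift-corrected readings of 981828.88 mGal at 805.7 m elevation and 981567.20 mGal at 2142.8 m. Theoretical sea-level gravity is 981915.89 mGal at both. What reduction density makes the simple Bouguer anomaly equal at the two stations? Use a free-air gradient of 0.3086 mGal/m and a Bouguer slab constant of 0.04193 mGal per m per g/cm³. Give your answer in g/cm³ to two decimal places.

2.69

Δg_obs = 981567.20 − 981828.88 = -261.68 mGal over Δh = 2142.8 − 805.7 = 1337.1 m
Equal Bouguer anomalies ⇒ Δg_obs + (0.3086 − 0.04193ρ)·Δh = 0
0.3086 − 0.04193ρ = −Δg_obs/Δh = 0.19571
ρ = (0.3086 − 0.19571) / 0.04193 = 2.69 g/cm³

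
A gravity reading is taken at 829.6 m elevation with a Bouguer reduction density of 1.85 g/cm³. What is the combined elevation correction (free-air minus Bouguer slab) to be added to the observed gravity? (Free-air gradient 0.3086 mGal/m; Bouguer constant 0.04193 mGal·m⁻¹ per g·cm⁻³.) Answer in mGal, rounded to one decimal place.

Combined gradient = 0.3086 − 0.04193 × 1.85 = 0.2310295 mGal/m
Combined elevation correction = 0.2310295 × 829.6 = 191.7 mGal

191.7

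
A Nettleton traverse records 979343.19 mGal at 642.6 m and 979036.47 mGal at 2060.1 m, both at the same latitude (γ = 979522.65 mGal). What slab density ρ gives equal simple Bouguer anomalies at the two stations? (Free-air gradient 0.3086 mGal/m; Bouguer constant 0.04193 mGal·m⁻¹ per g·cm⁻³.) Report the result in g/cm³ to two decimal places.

2.20

Δg_obs = 979036.47 − 979343.19 = -306.72 mGal over Δh = 2060.1 − 642.6 = 1417.5 m
Equal Bouguer anomalies ⇒ Δg_obs + (0.3086 − 0.04193ρ)·Δh = 0
0.3086 − 0.04193ρ = −Δg_obs/Δh = 0.21638
ρ = (0.3086 − 0.21638) / 0.04193 = 2.20 g/cm³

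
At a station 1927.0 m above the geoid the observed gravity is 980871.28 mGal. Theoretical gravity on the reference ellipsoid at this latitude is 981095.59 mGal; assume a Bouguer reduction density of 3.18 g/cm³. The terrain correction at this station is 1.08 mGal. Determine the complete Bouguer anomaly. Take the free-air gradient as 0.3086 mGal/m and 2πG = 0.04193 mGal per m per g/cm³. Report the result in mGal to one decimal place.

Free-air correction = 0.3086 × 1927.0 = 594.67 mGal
Free-air anomaly = 980871.28 − 981095.59 + (594.67) = 370.36 mGal
Bouguer slab correction = 0.04193 × 3.18 × 1927.0 = 256.94 mGal
Simple Bouguer anomaly = 370.36 − (256.94) = 113.42 mGal
Complete Bouguer anomaly = 113.42 + 1.08 = 114.50 mGal

114.5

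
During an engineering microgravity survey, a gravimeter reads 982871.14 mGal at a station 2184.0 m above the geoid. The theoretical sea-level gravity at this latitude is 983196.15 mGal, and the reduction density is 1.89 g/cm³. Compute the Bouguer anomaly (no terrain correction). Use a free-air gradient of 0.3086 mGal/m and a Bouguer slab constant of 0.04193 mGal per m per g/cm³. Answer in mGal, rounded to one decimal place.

175.9

Free-air correction = 0.3086 × 2184.0 = 673.98 mGal
Free-air anomaly = 982871.14 − 983196.15 + (673.98) = 348.97 mGal
Bouguer slab correction = 0.04193 × 1.89 × 2184.0 = 173.08 mGal
Simple Bouguer anomaly = 348.97 − (173.08) = 175.89 mGal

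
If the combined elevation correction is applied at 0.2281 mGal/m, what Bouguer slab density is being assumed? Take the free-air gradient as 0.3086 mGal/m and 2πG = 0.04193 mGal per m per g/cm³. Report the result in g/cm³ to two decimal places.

0.2281 = 0.3086 − 0.04193 × ρ
ρ = (0.3086 − 0.2281) / 0.04193 = 1.92 g/cm³

1.92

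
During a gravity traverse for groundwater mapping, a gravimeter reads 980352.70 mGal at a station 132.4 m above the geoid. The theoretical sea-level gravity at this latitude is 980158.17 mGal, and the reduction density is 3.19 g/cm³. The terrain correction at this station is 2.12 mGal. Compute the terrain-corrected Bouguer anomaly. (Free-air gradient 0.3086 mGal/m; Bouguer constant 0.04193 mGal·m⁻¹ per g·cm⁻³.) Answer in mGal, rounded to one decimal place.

219.8

Free-air correction = 0.3086 × 132.4 = 40.86 mGal
Free-air anomaly = 980352.70 − 980158.17 + (40.86) = 235.39 mGal
Bouguer slab correction = 0.04193 × 3.19 × 132.4 = 17.71 mGal
Simple Bouguer anomaly = 235.39 − (17.71) = 217.68 mGal
Complete Bouguer anomaly = 217.68 + 2.12 = 219.80 mGal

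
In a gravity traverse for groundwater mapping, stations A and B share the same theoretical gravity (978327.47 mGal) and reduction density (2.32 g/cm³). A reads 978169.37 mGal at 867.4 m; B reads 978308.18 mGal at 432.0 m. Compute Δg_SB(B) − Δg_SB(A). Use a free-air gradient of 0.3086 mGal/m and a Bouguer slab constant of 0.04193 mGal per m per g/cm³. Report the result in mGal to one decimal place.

Δg_SB(A) = 978169.37 − 978327.47 + 0.3086×867.4 − 0.04193×2.32×867.4 = 25.20 mGal
Δg_SB(B) = 978308.18 − 978327.47 + 0.3086×432.0 − 0.04193×2.32×432.0 = 72.00 mGal
Difference = 72.00 − (25.20) = 46.80 mGal

46.8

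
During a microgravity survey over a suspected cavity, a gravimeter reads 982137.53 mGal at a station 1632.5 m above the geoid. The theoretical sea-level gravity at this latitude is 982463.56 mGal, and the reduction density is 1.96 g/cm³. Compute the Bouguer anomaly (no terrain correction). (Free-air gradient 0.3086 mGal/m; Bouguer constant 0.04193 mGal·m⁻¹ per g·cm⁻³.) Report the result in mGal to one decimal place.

43.6

Free-air correction = 0.3086 × 1632.5 = 503.79 mGal
Free-air anomaly = 982137.53 − 982463.56 + (503.79) = 177.76 mGal
Bouguer slab correction = 0.04193 × 1.96 × 1632.5 = 134.16 mGal
Simple Bouguer anomaly = 177.76 − (134.16) = 43.60 mGal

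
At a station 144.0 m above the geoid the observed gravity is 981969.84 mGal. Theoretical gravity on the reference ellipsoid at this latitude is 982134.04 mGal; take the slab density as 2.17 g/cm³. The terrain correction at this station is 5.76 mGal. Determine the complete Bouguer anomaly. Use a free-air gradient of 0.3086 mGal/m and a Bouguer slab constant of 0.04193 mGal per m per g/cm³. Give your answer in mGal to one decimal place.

Free-air correction = 0.3086 × 144.0 = 44.44 mGal
Free-air anomaly = 981969.84 − 982134.04 + (44.44) = -119.76 mGal
Bouguer slab correction = 0.04193 × 2.17 × 144.0 = 13.10 mGal
Simple Bouguer anomaly = -119.76 − (13.10) = -132.86 mGal
Complete Bouguer anomaly = -132.86 + 5.76 = -127.10 mGal

-127.1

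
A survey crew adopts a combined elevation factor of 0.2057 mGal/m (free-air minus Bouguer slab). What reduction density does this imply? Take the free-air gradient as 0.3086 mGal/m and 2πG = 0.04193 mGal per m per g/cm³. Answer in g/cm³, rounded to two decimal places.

2.45

0.2057 = 0.3086 − 0.04193 × ρ
ρ = (0.3086 − 0.2057) / 0.04193 = 2.45 g/cm³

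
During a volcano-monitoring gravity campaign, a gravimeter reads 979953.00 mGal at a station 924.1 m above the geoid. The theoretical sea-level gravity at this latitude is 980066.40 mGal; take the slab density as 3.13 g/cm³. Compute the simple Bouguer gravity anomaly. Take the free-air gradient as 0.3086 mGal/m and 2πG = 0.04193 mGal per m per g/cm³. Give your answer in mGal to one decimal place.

50.5

Free-air correction = 0.3086 × 924.1 = 285.18 mGal
Free-air anomaly = 979953.00 − 980066.40 + (285.18) = 171.78 mGal
Bouguer slab correction = 0.04193 × 3.13 × 924.1 = 121.28 mGal
Simple Bouguer anomaly = 171.78 − (121.28) = 50.50 mGal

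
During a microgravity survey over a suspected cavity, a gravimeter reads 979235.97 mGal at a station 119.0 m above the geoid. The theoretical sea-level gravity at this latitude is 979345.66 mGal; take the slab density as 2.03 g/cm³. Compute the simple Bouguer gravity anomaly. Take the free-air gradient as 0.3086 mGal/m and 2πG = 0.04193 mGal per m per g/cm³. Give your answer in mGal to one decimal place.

-83.1

Free-air correction = 0.3086 × 119.0 = 36.72 mGal
Free-air anomaly = 979235.97 − 979345.66 + (36.72) = -72.97 mGal
Bouguer slab correction = 0.04193 × 2.03 × 119.0 = 10.13 mGal
Simple Bouguer anomaly = -72.97 − (10.13) = -83.10 mGal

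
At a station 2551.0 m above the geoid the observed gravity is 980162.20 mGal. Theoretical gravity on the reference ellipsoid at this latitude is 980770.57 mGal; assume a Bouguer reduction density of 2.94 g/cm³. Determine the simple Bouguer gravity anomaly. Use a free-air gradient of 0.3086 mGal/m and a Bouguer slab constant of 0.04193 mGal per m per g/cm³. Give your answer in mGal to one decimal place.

-135.6

Free-air correction = 0.3086 × 2551.0 = 787.24 mGal
Free-air anomaly = 980162.20 − 980770.57 + (787.24) = 178.87 mGal
Bouguer slab correction = 0.04193 × 2.94 × 2551.0 = 314.47 mGal
Simple Bouguer anomaly = 178.87 − (314.47) = -135.60 mGal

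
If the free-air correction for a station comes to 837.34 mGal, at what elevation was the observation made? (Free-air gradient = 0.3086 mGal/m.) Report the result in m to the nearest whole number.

2713

h = 837.34 / 0.3086 = 2713.35 m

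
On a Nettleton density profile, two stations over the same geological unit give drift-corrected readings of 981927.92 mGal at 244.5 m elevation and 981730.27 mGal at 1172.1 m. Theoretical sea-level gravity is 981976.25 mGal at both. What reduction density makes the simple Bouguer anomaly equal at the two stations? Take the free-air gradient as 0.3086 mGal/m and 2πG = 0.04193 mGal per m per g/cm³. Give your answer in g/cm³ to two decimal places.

2.28

Δg_obs = 981730.27 − 981927.92 = -197.65 mGal over Δh = 1172.1 − 244.5 = 927.6 m
Equal Bouguer anomalies ⇒ Δg_obs + (0.3086 − 0.04193ρ)·Δh = 0
0.3086 − 0.04193ρ = −Δg_obs/Δh = 0.21308
ρ = (0.3086 − 0.21308) / 0.04193 = 2.28 g/cm³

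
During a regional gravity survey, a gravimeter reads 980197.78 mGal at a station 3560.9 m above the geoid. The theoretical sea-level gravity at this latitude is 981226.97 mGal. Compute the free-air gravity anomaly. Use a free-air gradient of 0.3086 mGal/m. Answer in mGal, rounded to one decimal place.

Free-air correction = 0.3086 × 3560.9 = 1098.89 mGal
Free-air anomaly = 980197.78 − 981226.97 + (1098.89) = 69.70 mGal

69.7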